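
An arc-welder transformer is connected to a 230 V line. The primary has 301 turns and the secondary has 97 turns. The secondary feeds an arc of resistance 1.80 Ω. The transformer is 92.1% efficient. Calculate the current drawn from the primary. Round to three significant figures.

I_p ≈ 14.4 A

V_s = 230 × 97/301 = 74.120 V.
I_s = V_s/R = 74.120/1.80 = 41.178 A.
P_out = V_s I_s = 74.120 × 41.178 = 3052.1 W.
P_in = P_out/η = 3052.1/0.921 = 3313.9 W.
I_p = P_in/V_p = 3313.9/230 = 14.4 A.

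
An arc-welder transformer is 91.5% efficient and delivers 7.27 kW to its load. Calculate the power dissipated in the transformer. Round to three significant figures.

P_in = P_out/η = 7270/0.915 = 7945.36 W.
P_loss = P_in − P_out = 7945.36 − 7270 = 675 W.

P_loss ≈ 675 W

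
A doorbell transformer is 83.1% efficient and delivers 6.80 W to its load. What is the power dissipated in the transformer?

P_loss ≈ 1.38 W

P_in = P_out/η = 6.80/0.831 = 8.18291 W.
P_loss = P_in − P_out = 8.18291 − 6.80 = 1.38 W.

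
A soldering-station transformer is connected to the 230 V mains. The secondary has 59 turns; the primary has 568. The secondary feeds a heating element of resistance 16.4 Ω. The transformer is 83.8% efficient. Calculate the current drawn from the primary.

I_p ≈ 0.181 A

V_s = 230 × 59/568 = 23.891 V.
I_s = V_s/R = 23.891/16.4 = 1.4568 A.
P_out = V_s I_s = 23.891 × 1.4568 = 34.803 W.
P_in = P_out/η = 34.803/0.838 = 41.531 W.
I_p = P_in/V_p = 41.531/230 = 0.181 A.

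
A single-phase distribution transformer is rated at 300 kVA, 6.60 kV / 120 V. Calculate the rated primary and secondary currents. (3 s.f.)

I_p ≈ 45.5 A, I_s ≈ 2500 A

I_p = S/V_p = 300000/6600 = 45.5 A.
I_s = S/V_s = 300000/120 = 2500 A.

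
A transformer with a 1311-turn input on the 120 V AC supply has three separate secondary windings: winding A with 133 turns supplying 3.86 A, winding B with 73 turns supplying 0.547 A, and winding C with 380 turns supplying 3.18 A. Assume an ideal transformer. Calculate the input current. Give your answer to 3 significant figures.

V_A = 120 × 133/1311 = 12.174 V; V_B = 120 × 73/1311 = 6.6819 V; V_C = 120 × 380/1311 = 34.783 V.
P_out = V_A I_A + V_B I_B + V_C I_C = 12.174×3.86 + 6.6819×0.547 + 34.783×3.18 = 46.991 + 3.6550 + 110.61 = 161.26 W.
Ideal ⇒ P_in = P_out, so I_in = P_out/V_in = 161.26/120 = 1.34 A.

I_in ≈ 1.34 A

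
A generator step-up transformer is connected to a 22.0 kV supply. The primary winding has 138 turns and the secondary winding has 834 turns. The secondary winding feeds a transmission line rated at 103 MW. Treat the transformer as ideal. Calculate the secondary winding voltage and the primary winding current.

V_s = V_p × N_s/N_p = 22000 × 834/138 = 132960 V.
I_s = P/V_s = 1.03×10^8/132960 = 774.69 A.
I_p = I_s × N_s/N_p = 774.69 × 834/138 = 4680 A.

V_s ≈ 133000 V, I_p ≈ 4680 A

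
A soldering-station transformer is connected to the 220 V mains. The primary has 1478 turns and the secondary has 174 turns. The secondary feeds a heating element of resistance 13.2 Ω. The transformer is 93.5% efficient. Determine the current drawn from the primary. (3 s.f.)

V_s = 220 × 174/1478 = 25.900 V.
I_s = V_s/R = 25.900/13.2 = 1.9621 A.
P_out = V_s I_s = 25.900 × 1.9621 = 50.818 W.
P_in = P_out/η = 50.818/0.935 = 54.351 W.
I_p = P_in/V_p = 54.351/220 = 0.247 A.

I_p ≈ 0.247 A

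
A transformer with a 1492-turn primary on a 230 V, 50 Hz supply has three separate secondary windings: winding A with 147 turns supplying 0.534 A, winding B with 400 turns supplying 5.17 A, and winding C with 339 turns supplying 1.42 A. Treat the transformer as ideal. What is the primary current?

I_p ≈ 1.76 A

V_A = 230 × 147/1492 = 22.661 V; V_B = 230 × 400/1492 = 61.662 V; V_C = 230 × 339/1492 = 52.259 V.
P_out = V_A I_A + V_B I_B + V_C I_C = 22.661×0.534 + 61.662×5.17 + 52.259×1.42 = 12.101 + 318.79 + 74.207 = 405.10 W.
Ideal ⇒ P_in = P_out, so I_p = P_out/V_p = 405.10/230 = 1.76 A.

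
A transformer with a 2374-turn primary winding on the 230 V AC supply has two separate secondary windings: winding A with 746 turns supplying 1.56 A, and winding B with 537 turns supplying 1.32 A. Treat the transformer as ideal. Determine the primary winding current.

V_A = 230 × 746/2374 = 72.275 V; V_B = 230 × 537/2374 = 52.026 V.
P_out = V_A I_A + V_B I_B = 72.275×1.56 + 52.026×1.32 = 112.75 + 68.674 = 181.42 W.
Ideal ⇒ P_in = P_out, so I_p = P_out/V_p = 181.42/230 = 0.789 A.

I_p ≈ 0.789 A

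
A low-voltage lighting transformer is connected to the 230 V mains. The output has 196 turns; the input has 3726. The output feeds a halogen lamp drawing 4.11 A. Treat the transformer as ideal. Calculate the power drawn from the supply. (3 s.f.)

I_in = I_out × N_out/N_in = 4.11 × 196/3726 = 0.21620 A.
P = V_in I_in = 230 × 0.21620 = 49.7 W.

P ≈ 49.7 W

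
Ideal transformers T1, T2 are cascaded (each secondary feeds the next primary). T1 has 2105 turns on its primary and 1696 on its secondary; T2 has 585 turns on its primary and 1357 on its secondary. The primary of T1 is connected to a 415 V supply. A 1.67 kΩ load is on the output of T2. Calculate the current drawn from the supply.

I_supply ≈ 0.868 A

After T1: V = 415.00 × 1696/2105 = 334.37 V.
After T2: V = 334.37 × 1357/585 = 775.61 V.
I_load = 775.61/1670 = 0.46444 A, so P_out = 775.61 × 0.46444 = 360.23 W.
All ideal ⇒ P_in = P_out, so I_supply = 360.23/415 = 0.868 A.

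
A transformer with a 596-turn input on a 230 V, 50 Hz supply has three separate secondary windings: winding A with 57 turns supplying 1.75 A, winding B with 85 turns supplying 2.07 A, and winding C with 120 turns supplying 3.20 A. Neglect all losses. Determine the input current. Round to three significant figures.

I_in ≈ 1.11 A

V_A = 230 × 57/596 = 21.997 V; V_B = 230 × 85/596 = 32.802 V; V_C = 230 × 120/596 = 46.309 V.
P_out = V_A I_A + V_B I_B + V_C I_C = 21.997×1.75 + 32.802×2.07 + 46.309×3.20 = 38.494 + 67.900 + 148.19 = 254.58 W.
Ideal ⇒ P_in = P_out, so I_in = P_out/V_in = 254.58/230 = 1.11 A.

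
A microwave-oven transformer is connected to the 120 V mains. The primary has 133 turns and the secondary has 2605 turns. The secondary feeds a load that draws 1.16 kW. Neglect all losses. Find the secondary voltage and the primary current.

V_s ≈ 2350 V, I_p ≈ 9.67 A

V_s = V_p × N_s/N_p = 120 × 2605/133 = 2350.4 V.
I_s = P/V_s = 1160/2350.4 = 0.49354 A.
I_p = I_s × N_s/N_p = 0.49354 × 2605/133 = 9.67 A.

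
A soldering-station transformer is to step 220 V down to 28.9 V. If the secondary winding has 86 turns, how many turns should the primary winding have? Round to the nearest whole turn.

N_p/N_s = V_p/V_s, so N_p = 86 × 220/28.9 = 654.7 ≈ 655 turns.

N_p = 655 turns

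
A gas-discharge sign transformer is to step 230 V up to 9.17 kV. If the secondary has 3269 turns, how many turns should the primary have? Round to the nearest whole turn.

N_p/N_s = V_p/V_s, so N_p = 3269 × 230/9170 = 82.0 ≈ 82 turns.

N_p = 82 turns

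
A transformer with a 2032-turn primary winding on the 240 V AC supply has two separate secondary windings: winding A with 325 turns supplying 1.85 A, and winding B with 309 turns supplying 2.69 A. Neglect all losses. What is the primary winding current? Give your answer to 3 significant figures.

I_p ≈ 0.705 A

V_A = 240 × 325/2032 = 38.386 V; V_B = 240 × 309/2032 = 36.496 V.
P_out = V_A I_A + V_B I_B = 38.386×1.85 + 36.496×2.69 = 71.014 + 98.174 = 169.19 W.
Ideal ⇒ P_in = P_out, so I_p = P_out/V_p = 169.19/240 = 0.705 A.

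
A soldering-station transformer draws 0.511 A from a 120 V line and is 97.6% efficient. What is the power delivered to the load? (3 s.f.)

P_in = V_p I_p = 120 × 0.511 = 61.320 W.
P_out = η P_in = 0.976 × 61.320 = 59.8 W.

P_out ≈ 59.8 W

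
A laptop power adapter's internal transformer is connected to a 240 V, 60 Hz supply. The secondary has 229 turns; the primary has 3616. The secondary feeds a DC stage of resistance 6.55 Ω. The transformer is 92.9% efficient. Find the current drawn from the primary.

V_s = 240 × 229/3616 = 15.199 V.
I_s = V_s/R = 15.199/6.55 = 2.3205 A.
P_out = V_s I_s = 15.199 × 2.3205 = 35.269 W.
P_in = P_out/η = 35.269/0.929 = 37.965 W.
I_p = P_in/V_p = 37.965/240 = 0.158 A.

I_p ≈ 0.158 A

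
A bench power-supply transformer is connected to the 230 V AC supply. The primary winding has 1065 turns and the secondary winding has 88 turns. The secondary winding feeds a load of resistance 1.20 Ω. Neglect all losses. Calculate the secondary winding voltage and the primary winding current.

V_s = V_p × N_s/N_p = 230 × 88/1065 = 19.005 V.
I_s = V_s/R = 19.005/1.20 = 15.837 A.
I_p = I_s × N_s/N_p = 15.837 × 88/1065 = 1.31 A.

V_s ≈ 19.0 V, I_p ≈ 1.31 A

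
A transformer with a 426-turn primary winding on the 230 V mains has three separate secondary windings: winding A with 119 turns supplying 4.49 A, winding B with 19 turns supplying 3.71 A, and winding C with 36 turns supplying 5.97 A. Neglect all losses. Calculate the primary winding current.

V_A = 230 × 119/426 = 64.249 V; V_B = 230 × 19/426 = 10.258 V; V_C = 230 × 36/426 = 19.437 V.
P_out = V_A I_A + V_B I_B + V_C I_C = 64.249×4.49 + 10.258×3.71 + 19.437×5.97 = 288.48 + 38.058 + 116.04 = 442.57 W.
Ideal ⇒ P_in = P_out, so I_p = P_out/V_p = 442.57/230 = 1.92 A.

I_p ≈ 1.92 A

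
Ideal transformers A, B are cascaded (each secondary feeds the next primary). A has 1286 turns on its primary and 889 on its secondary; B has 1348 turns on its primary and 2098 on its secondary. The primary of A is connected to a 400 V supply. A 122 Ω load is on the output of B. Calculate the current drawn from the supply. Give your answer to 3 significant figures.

Secondary of A: V = 400.00 × 889/1286 = 276.52 V.
Secondary of B: V = 276.52 × 2098/1348 = 430.36 V.
I_load = 430.36/122 = 3.5276 A, so P_out = 430.36 × 3.5276 = 1518.1 W.
All ideal ⇒ P_in = P_out, so I_supply = 1518.1/400 = 3.80 A.

I_supply ≈ 3.80 A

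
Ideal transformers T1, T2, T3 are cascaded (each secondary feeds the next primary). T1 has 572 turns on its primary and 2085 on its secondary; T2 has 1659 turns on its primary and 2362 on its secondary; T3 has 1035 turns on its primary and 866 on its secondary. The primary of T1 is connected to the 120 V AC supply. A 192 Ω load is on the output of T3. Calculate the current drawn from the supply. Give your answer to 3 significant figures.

After T1: V = 120.00 × 2085/572 = 437.41 V.
After T2: V = 437.41 × 2362/1659 = 622.77 V.
After T3: V = 622.77 × 866/1035 = 521.08 V.
I_load = 521.08/192 = 2.7139 A, so P_out = 521.08 × 2.7139 = 1414.2 W.
All ideal ⇒ P_in = P_out, so I_supply = 1414.2/120 = 11.8 A.

I_supply ≈ 11.8 A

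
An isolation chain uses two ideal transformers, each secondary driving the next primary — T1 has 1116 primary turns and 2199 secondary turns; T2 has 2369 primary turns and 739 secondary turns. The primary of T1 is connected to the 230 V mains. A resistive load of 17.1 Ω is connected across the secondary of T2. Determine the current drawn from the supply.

Secondary of T1: V = 230.00 × 2199/1116 = 453.20 V.
Secondary of T2: V = 453.20 × 739/2369 = 141.37 V.
I_load = 141.37/17.1 = 8.2675 A, so P_out = 141.37 × 8.2675 = 1168.8 W.
All ideal ⇒ P_in = P_out, so I_supply = 1168.8/230 = 5.08 A.

I_supply ≈ 5.08 A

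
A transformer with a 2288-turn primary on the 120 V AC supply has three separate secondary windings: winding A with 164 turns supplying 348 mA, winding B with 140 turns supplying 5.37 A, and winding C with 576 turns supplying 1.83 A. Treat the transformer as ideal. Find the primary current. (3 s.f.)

I_p ≈ 0.814 A

V_A = 120 × 164/2288 = 8.6014 V; V_B = 120 × 140/2288 = 7.3427 V; V_C = 120 × 576/2288 = 30.210 V.
P_out = V_A I_A + V_B I_B + V_C I_C = 8.6014×0.348 + 7.3427×5.37 + 30.210×1.83 = 2.9933 + 39.430 + 55.284 = 97.707 W.
Ideal ⇒ P_in = P_out, so I_p = P_out/V_p = 97.707/120 = 0.814 A.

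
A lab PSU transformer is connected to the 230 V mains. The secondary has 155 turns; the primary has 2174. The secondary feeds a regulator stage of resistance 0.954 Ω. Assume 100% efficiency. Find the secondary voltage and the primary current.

V_s ≈ 16.4 V, I_p ≈ 1.23 A

V_s = V_p × N_s/N_p = 230 × 155/2174 = 16.398 V.
I_s = V_s/R = 16.398/0.954 = 17.189 A.
I_p = I_s × N_s/N_p = 17.189 × 155/2174 = 1.23 A.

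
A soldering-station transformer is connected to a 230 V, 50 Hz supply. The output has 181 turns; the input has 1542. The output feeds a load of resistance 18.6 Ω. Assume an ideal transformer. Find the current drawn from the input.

V_out = V_in × N_out/N_in = 230 × 181/1542 = 26.997 V.
I_out = V_out/R = 26.997/18.6 = 1.4515 A.
For an ideal transformer I_in N_in = I_out N_out, so I_in = 1.4515 × 181/1542 = 0.170 A.

I_in ≈ 0.170 A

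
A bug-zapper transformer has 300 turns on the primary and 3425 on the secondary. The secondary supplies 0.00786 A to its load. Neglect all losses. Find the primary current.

For an ideal transformer I_p/I_s = N_s/N_p, so I_p = 0.00786 × 3425/300 = 0.0897 A.

I_p ≈ 0.0897 A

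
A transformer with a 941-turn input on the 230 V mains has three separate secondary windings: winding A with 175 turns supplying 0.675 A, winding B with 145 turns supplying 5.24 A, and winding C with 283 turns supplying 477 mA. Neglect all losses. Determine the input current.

I_in ≈ 1.08 A

V_A = 230 × 175/941 = 42.774 V; V_B = 230 × 145/941 = 35.441 V; V_C = 230 × 283/941 = 69.171 V.
P_out = V_A I_A + V_B I_B + V_C I_C = 42.774×0.675 + 35.441×5.24 + 69.171×0.477 = 28.872 + 185.71 + 32.995 = 247.58 W.
Ideal ⇒ P_in = P_out, so I_in = P_out/V_in = 247.58/230 = 1.08 A.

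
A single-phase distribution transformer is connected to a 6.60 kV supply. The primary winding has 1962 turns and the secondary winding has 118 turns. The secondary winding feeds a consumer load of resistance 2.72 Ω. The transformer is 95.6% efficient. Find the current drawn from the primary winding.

I_p ≈ 9.18 A

V_s = 6600 × 118/1962 = 396.94 V.
I_s = V_s/R = 396.94/2.72 = 145.93 A.
P_out = V_s I_s = 396.94 × 145.93 = 57928 W.
P_in = P_out/η = 57928/0.956 = 60594 W.
I_p = P_in/V_p = 60594/6600 = 9.18 A.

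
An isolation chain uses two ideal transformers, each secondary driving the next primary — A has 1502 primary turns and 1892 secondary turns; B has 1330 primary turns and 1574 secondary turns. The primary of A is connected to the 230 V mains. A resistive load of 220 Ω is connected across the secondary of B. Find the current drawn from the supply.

After A: V = 230.00 × 1892/1502 = 289.72 V.
After B: V = 289.72 × 1574/1330 = 342.87 V.
I_load = 342.87/220 = 1.5585 A, so P_out = 342.87 × 1.5585 = 534.37 W.
All ideal ⇒ P_in = P_out, so I_supply = 534.37/230 = 2.32 A.

I_supply ≈ 2.32 A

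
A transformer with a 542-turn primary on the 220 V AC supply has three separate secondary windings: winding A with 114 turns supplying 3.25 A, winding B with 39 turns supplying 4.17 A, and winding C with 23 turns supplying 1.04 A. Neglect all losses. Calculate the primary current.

I_p ≈ 1.03 A

V_A = 220 × 114/542 = 46.273 V; V_B = 220 × 39/542 = 15.830 V; V_C = 220 × 23/542 = 9.3358 V.
P_out = V_A I_A + V_B I_B + V_C I_C = 46.273×3.25 + 15.830×4.17 + 9.3358×1.04 = 150.39 + 66.012 + 9.7092 = 226.11 W.
Ideal ⇒ P_in = P_out, so I_p = P_out/V_p = 226.11/220 = 1.03 A.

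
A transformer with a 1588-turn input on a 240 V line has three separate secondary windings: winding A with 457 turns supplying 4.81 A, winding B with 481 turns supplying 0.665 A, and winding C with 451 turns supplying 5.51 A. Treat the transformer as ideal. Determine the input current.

V_A = 240 × 457/1588 = 69.068 V; V_B = 240 × 481/1588 = 72.695 V; V_C = 240 × 451/1588 = 68.161 V.
P_out = V_A I_A + V_B I_B + V_C I_C = 69.068×4.81 + 72.695×0.665 + 68.161×5.51 = 332.22 + 48.342 + 375.57 = 756.13 W.
Ideal ⇒ P_in = P_out, so I_in = P_out/V_in = 756.13/240 = 3.15 A.

I_in ≈ 3.15 A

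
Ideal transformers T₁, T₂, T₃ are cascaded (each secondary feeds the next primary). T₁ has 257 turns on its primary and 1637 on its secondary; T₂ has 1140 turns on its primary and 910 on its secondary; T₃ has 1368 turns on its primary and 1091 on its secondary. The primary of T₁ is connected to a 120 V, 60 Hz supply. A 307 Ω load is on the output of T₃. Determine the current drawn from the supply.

Secondary of T₁: V = 120.00 × 1637/257 = 764.36 V.
Secondary of T₂: V = 764.36 × 910/1140 = 610.15 V.
Secondary of T₃: V = 610.15 × 1091/1368 = 486.60 V.
I_load = 486.60/307 = 1.5850 A, so P_out = 486.60 × 1.5850 = 771.27 W.
All ideal ⇒ P_in = P_out, so I_supply = 771.27/120 = 6.43 A.

I_supply ≈ 6.43 A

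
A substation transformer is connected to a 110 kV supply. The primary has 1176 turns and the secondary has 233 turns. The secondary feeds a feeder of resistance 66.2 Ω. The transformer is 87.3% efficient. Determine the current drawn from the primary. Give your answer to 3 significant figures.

I_p ≈ 74.7 A

V_s = 110000 × 233/1176 = 21794 V.
I_s = V_s/R = 21794/66.2 = 329.22 A.
P_out = V_s I_s = 21794 × 329.22 = 7.1750×10^6 W.
P_in = P_out/η = 7.1750×10^6/0.873 = 8.2188×10^6 W.
I_p = P_in/V_p = 8.2188×10^6/110000 = 74.7 A.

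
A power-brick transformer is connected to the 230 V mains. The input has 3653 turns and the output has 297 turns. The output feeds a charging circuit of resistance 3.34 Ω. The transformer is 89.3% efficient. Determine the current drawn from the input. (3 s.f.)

I_in ≈ 0.510 A

V_out = 230 × 297/3653 = 18.700 V.
I_out = V_out/R = 18.700/3.34 = 5.5987 A.
P_out = V_out I_out = 18.700 × 5.5987 = 104.69 W.
P_in = P_out/η = 104.69/0.893 = 117.24 W.
I_in = P_in/V_in = 117.24/230 = 0.510 A.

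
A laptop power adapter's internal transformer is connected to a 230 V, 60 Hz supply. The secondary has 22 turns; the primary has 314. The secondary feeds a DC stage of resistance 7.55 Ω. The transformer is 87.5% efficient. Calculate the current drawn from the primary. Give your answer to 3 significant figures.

I_p ≈ 0.171 A

V_s = 230 × 22/314 = 16.115 V.
I_s = V_s/R = 16.115/7.55 = 2.1344 A.
P_out = V_s I_s = 16.115 × 2.1344 = 34.395 W.
P_in = P_out/η = 34.395/0.875 = 39.309 W.
I_p = P_in/V_p = 39.309/230 = 0.171 A.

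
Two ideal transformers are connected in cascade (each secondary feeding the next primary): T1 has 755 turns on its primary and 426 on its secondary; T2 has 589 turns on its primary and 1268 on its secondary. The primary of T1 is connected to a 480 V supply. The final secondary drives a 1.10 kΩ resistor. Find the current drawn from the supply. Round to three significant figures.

Secondary of T1: V = 480.00 × 426/755 = 270.83 V.
Secondary of T2: V = 270.83 × 1268/589 = 583.05 V.
I_load = 583.05/1100 = 0.53005 A, so P_out = 583.05 × 0.53005 = 309.05 W.
All ideal ⇒ P_in = P_out, so I_supply = 309.05/480 = 0.644 A.

I_supply ≈ 0.644 A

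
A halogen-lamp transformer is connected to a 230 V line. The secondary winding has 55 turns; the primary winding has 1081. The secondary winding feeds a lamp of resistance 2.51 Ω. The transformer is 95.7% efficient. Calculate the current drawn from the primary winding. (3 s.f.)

V_s = 230 × 55/1081 = 11.702 V.
I_s = V_s/R = 11.702/2.51 = 4.6622 A.
P_out = V_s I_s = 11.702 × 4.6622 = 54.558 W.
P_in = P_out/η = 54.558/0.957 = 57.009 W.
I_p = P_in/V_p = 57.009/230 = 0.248 A.

I_p ≈ 0.248 A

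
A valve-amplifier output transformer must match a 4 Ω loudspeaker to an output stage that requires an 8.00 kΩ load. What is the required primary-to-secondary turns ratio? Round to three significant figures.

Z_p/Z_s = (N_p/N_s)², so N_p/N_s = √(8000/4) = √2000 = 44.7.

N_p/N_s ≈ 44.7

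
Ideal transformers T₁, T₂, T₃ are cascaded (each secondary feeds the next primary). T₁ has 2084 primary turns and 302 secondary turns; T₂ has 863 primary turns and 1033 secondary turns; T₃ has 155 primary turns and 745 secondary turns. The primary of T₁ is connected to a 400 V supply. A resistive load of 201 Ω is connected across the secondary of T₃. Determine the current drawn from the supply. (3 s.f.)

I_supply ≈ 1.38 A

After T₁: V = 400.00 × 302/2084 = 57.965 V.
After T₂: V = 57.965 × 1033/863 = 69.384 V.
After T₃: V = 69.384 × 745/155 = 333.49 V.
I_load = 333.49/201 = 1.6592 A, so P_out = 333.49 × 1.6592 = 553.31 W.
All ideal ⇒ P_in = P_out, so I_supply = 553.31/400 = 1.38 A.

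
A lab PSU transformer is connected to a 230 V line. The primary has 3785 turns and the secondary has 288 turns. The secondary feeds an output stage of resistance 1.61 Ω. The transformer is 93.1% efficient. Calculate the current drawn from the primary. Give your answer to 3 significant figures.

V_s = 230 × 288/3785 = 17.501 V.
I_s = V_s/R = 17.501/1.61 = 10.870 A.
P_out = V_s I_s = 17.501 × 10.870 = 190.23 W.
P_in = P_out/η = 190.23/0.931 = 204.33 W.
I_p = P_in/V_p = 204.33/230 = 0.888 A.

I_p ≈ 0.888 A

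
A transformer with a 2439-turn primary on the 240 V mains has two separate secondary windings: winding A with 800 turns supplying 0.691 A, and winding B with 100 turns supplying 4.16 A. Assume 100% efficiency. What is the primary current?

V_A = 240 × 800/2439 = 78.721 V; V_B = 240 × 100/2439 = 9.8401 V.
P_out = V_A I_A + V_B I_B = 78.721×0.691 + 9.8401×4.16 = 54.396 + 40.935 = 95.331 W.
Ideal ⇒ P_in = P_out, so I_p = P_out/V_p = 95.331/240 = 0.397 A.

I_p ≈ 0.397 A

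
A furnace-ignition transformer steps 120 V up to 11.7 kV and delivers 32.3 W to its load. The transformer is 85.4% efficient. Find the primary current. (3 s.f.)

I_p ≈ 0.315 A

P_in = P_out/η = 32.3/0.854 = 37.822 W.
I_p = P_in/V_p = 37.822/120 = 0.315 A.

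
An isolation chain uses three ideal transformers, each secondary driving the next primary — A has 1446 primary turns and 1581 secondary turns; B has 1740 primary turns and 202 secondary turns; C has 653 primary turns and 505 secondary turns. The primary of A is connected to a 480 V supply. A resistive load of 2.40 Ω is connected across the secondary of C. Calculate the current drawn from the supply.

I_supply ≈ 1.93 A

After A: V = 480.00 × 1581/1446 = 524.81 V.
After B: V = 524.81 × 202/1740 = 60.927 V.
After C: V = 60.927 × 505/653 = 47.118 V.
I_load = 47.118/2.40 = 19.632 A, so P_out = 47.118 × 19.632 = 925.04 W.
All ideal ⇒ P_in = P_out, so I_supply = 925.04/480 = 1.93 A.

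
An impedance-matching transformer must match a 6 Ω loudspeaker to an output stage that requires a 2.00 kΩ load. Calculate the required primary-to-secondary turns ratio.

Z_p/Z_s = (N_p/N_s)², so N_p/N_s = √(2000/6) = √333 = 18.3.

N_p/N_s ≈ 18.3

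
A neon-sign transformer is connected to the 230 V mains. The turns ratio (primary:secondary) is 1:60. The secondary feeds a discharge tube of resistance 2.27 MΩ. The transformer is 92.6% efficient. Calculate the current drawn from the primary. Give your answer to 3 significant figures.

I_p ≈ 0.394 A

V_s = 230 × 60/1 = 13800 V.
I_s = V_s/R = 13800/(2.27×10^6) = 0.0060793 A.
P_out = V_s I_s = 13800 × 0.0060793 = 83.894 W.
P_in = P_out/η = 83.894/0.926 = 90.599 W.
I_p = P_in/V_p = 90.599/230 = 0.394 A.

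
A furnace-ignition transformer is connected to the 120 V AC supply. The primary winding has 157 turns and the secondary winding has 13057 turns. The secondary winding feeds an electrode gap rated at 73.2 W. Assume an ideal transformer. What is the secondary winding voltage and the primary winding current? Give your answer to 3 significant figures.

V_s = V_p × N_s/N_p = 120 × 13057/157 = 9979.9 V.
I_s = P/V_s = 73.2/9979.9 = 0.0073348 A.
I_p = I_s × N_s/N_p = 0.0073348 × 13057/157 = 0.610 A.

V_s ≈ 9980 V, I_p ≈ 0.610 A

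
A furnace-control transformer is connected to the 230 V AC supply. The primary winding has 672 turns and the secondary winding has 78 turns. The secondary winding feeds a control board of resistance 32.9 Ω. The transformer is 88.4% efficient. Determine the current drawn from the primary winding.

V_s = 230 × 78/672 = 26.696 V.
I_s = V_s/R = 26.696/32.9 = 0.81144 A.
P_out = V_s I_s = 26.696 × 0.81144 = 21.663 W.
P_in = P_out/η = 21.663/0.884 = 24.505 W.
I_p = P_in/V_p = 24.505/230 = 0.107 A.

I_p ≈ 0.107 A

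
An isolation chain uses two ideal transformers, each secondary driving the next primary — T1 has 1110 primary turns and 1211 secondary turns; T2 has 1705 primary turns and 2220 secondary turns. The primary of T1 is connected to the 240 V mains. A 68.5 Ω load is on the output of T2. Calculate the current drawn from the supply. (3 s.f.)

Secondary of T1: V = 240.00 × 1211/1110 = 261.84 V.
Secondary of T2: V = 261.84 × 2220/1705 = 340.93 V.
I_load = 340.93/68.5 = 4.9770 A, so P_out = 340.93 × 4.9770 = 1696.8 W.
All ideal ⇒ P_in = P_out, so I_supply = 1696.8/240 = 7.07 A.

I_supply ≈ 7.07 A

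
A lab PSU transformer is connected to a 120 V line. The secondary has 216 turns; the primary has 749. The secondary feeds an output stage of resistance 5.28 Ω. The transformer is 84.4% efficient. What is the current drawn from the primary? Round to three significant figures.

I_p ≈ 2.24 A

V_s = 120 × 216/749 = 34.606 V.
I_s = V_s/R = 34.606/5.28 = 6.5542 A.
P_out = V_s I_s = 34.606 × 6.5542 = 226.82 W.
P_in = P_out/η = 226.82/0.844 = 268.74 W.
I_p = P_in/V_p = 268.74/120 = 2.24 A.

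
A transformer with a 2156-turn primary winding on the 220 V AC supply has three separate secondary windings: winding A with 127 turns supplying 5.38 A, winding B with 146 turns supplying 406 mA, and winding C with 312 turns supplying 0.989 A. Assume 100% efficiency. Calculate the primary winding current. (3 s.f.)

I_p ≈ 0.488 A

V_A = 220 × 127/2156 = 12.959 V; V_B = 220 × 146/2156 = 14.898 V; V_C = 220 × 312/2156 = 31.837 V.
P_out = V_A I_A + V_B I_B + V_C I_C = 12.959×5.38 + 14.898×0.406 + 31.837×0.989 = 69.720 + 6.0486 + 31.487 = 107.26 W.
Ideal ⇒ P_in = P_out, so I_p = P_out/V_p = 107.26/220 = 0.488 A.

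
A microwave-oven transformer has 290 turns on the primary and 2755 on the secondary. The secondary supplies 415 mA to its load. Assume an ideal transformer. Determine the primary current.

I_p ≈ 3.94 A

For an ideal transformer I_p/I_s = N_s/N_p, so I_p = 0.415 × 2755/290 = 3.94 A.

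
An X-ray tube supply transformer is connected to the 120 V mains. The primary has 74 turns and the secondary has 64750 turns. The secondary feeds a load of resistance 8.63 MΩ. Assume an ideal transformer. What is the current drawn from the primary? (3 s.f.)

I_p ≈ 10.6 A

V_s = V_p × N_s/N_p = 120 × 64750/74 = 105000 V.
I_s = V_s/R = 105000/(8.63×10^6) = 0.012167 A.
For an ideal transformer I_p N_p = I_s N_s, so I_p = 0.012167 × 64750/74 = 10.6 A.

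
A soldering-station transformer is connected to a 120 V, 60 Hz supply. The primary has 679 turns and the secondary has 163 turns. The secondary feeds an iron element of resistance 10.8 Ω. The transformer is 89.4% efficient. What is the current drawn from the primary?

I_p ≈ 0.716 A

V_s = 120 × 163/679 = 28.807 V.
I_s = V_s/R = 28.807/10.8 = 2.6673 A.
P_out = V_s I_s = 28.807 × 2.6673 = 76.838 W.
P_in = P_out/η = 76.838/0.894 = 85.948 W.
I_p = P_in/V_p = 85.948/120 = 0.716 A.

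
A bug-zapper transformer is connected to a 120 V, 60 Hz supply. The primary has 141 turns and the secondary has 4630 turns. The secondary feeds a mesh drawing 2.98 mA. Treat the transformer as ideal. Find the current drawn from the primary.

I_p ≈ 0.0979 A

For an ideal transformer I_p N_p = I_s N_s, so I_p = 0.00298 × 4630/141 = 0.0979 A.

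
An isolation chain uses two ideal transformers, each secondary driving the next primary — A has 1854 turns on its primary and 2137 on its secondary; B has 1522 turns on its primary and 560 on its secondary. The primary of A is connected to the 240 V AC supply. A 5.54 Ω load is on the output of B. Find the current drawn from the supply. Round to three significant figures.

After A: V = 240.00 × 2137/1854 = 276.63 V.
After B: V = 276.63 × 560/1522 = 101.78 V.
I_load = 101.78/5.54 = 18.373 A, so P_out = 101.78 × 18.373 = 1870.0 W.
All ideal ⇒ P_in = P_out, so I_supply = 1870.0/240 = 7.79 A.

I_supply ≈ 7.79 A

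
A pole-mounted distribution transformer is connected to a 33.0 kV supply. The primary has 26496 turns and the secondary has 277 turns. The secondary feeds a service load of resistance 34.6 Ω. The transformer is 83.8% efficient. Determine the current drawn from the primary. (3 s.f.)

V_s = 33000 × 277/26496 = 345.00 V.
I_s = V_s/R = 345.00/34.6 = 9.9710 A.
P_out = V_s I_s = 345.00 × 9.9710 = 3439.9 W.
P_in = P_out/η = 3439.9/0.838 = 4104.9 W.
I_p = P_in/V_p = 4104.9/33000 = 0.124 A.

I_p ≈ 0.124 A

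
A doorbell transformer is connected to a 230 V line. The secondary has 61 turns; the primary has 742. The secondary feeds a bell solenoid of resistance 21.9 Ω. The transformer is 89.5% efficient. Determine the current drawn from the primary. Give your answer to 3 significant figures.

I_p ≈ 0.0793 A

V_s = 230 × 61/742 = 18.908 V.
I_s = V_s/R = 18.908/21.9 = 0.86340 A.
P_out = V_s I_s = 18.908 × 0.86340 = 16.325 W.
P_in = P_out/η = 16.325/0.895 = 18.241 W.
I_p = P_in/V_p = 18.241/230 = 0.0793 A.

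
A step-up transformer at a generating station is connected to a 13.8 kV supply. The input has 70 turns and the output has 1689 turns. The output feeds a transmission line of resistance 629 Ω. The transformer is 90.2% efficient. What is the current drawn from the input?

I_in ≈ 14200 A

V_out = 13800 × 1689/70 = 332970 V.
I_out = V_out/R = 332970/629 = 529.37 A.
P_out = V_out I_out = 332970 × 529.37 = 1.7627×10^8 W.
P_in = P_out/η = 1.7627×10^8/0.902 = 1.9542×10^8 W.
I_in = P_in/V_in = 1.9542×10^8/13800 = 14200 A.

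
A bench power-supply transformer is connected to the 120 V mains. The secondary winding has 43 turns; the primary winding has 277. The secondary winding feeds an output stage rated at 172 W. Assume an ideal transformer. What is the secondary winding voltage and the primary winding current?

V_s ≈ 18.6 V, I_p ≈ 1.43 A

V_s = V_p × N_s/N_p = 120 × 43/277 = 18.628 V.
I_s = P/V_s = 172/18.628 = 9.2333 A.
I_p = I_s × N_s/N_p = 9.2333 × 43/277 = 1.43 A.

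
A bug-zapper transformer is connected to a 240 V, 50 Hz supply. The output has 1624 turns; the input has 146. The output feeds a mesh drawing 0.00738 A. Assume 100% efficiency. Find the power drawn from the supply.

I_in = I_out × N_out/N_in = 0.00738 × 1624/146 = 0.082090 A.
P = V_in I_in = 240 × 0.082090 = 19.7 W.

P ≈ 19.7 W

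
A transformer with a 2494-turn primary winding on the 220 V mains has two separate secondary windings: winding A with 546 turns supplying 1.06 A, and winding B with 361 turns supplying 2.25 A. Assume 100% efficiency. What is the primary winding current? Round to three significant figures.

V_A = 220 × 546/2494 = 48.164 V; V_B = 220 × 361/2494 = 31.844 V.
P_out = V_A I_A + V_B I_B = 48.164×1.06 + 31.844×2.25 = 51.053 + 71.650 = 122.70 W.
Ideal ⇒ P_in = P_out, so I_p = P_out/V_p = 122.70/220 = 0.558 A.

I_p ≈ 0.558 A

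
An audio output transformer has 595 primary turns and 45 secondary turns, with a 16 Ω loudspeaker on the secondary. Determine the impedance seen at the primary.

Z_p = (N_p/N_s)² × Z_s = (595/45)² × 16 = 2800 Ω.

Z_p ≈ 2800 Ω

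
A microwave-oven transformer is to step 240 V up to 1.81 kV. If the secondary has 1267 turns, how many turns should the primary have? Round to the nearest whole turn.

N_p/N_s = V_p/V_s, so N_p = 1267 × 240/1810 = 168.0 ≈ 168 turns.

N_p = 168 turns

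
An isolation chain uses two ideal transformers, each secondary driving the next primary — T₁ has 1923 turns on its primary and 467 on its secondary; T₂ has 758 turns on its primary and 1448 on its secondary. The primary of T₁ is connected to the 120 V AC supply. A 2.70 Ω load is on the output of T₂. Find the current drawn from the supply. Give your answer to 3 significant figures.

Secondary of T₁: V = 120.00 × 467/1923 = 29.142 V.
Secondary of T₂: V = 29.142 × 1448/758 = 55.670 V.
I_load = 55.670/2.70 = 20.618 A, so P_out = 55.670 × 20.618 = 1147.8 W.
All ideal ⇒ P_in = P_out, so I_supply = 1147.8/120 = 9.57 A.

I_supply ≈ 9.57 A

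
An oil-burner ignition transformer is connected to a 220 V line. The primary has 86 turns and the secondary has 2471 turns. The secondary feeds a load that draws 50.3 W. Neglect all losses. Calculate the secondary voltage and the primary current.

V_s ≈ 6320 V, I_p ≈ 0.229 A

V_s = V_p × N_s/N_p = 220 × 2471/86 = 6321.2 V.
I_s = P/V_s = 50.3/6321.2 = 0.0079574 A.
I_p = I_s × N_s/N_p = 0.0079574 × 2471/86 = 0.229 A.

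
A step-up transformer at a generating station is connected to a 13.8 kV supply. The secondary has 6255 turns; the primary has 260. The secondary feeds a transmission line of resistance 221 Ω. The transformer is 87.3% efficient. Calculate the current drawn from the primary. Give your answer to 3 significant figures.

I_p ≈ 41400 A

V_s = 13800 × 6255/260 = 332000 V.
I_s = V_s/R = 332000/221 = 1502.2 A.
P_out = V_s I_s = 332000 × 1502.2 = 4.9874×10^8 W.
P_in = P_out/η = 4.9874×10^8/0.873 = 5.7129×10^8 W.
I_p = P_in/V_p = 5.7129×10^8/13800 = 41400 A.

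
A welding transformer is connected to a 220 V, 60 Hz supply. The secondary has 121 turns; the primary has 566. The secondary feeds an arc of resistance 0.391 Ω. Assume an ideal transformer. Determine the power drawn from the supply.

P ≈ 5660 W

V_s = V_p × N_s/N_p = 220 × 121/566 = 47.032 V.
I_s = V_s/R = 47.032/0.391 = 120.29 A.
I_p = I_s × N_s/N_p = 120.29 × 121/566 = 25.715 A.
P = V_p I_p = 220 × 25.715 = 5660 W.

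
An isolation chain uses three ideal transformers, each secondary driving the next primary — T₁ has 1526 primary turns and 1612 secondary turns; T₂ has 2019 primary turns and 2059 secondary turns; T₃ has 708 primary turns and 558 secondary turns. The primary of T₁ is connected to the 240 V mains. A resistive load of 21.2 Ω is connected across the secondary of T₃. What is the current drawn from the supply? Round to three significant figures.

I_supply ≈ 8.16 A

Secondary of T₁: V = 240.00 × 1612/1526 = 253.53 V.
Secondary of T₂: V = 253.53 × 2059/2019 = 258.55 V.
Secondary of T₃: V = 258.55 × 558/708 = 203.77 V.
I_load = 203.77/21.2 = 9.6118 A, so P_out = 203.77 × 9.6118 = 1958.6 W.
All ideal ⇒ P_in = P_out, so I_supply = 1958.6/240 = 8.16 A.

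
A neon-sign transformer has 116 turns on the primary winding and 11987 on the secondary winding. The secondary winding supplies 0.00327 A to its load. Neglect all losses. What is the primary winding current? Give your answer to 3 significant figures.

For an ideal transformer I_p/I_s = N_s/N_p, so I_p = 0.00327 × 11987/116 = 0.338 A.

I_p ≈ 0.338 A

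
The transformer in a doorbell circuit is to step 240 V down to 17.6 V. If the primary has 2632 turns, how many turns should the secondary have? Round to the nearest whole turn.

N_s/N_p = V_s/V_p, so N_s = 2632 × 17.6/240 = 193.0 ≈ 193 turns.

N_s = 193 turns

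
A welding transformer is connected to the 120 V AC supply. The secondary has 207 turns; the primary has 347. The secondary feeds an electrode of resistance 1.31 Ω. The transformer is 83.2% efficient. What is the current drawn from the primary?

V_s = 120 × 207/347 = 71.585 V.
I_s = V_s/R = 71.585/1.31 = 54.645 A.
P_out = V_s I_s = 71.585 × 54.645 = 3911.8 W.
P_in = P_out/η = 3911.8/0.832 = 4701.6 W.
I_p = P_in/V_p = 4701.6/120 = 39.2 A.

I_p ≈ 39.2 A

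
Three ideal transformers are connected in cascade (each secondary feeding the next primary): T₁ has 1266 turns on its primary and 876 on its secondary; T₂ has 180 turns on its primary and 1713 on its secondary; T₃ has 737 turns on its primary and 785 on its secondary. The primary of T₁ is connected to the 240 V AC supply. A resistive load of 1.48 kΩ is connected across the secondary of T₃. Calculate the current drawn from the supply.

I_supply ≈ 7.98 A

Secondary of T₁: V = 240.00 × 876/1266 = 166.07 V.
Secondary of T₂: V = 166.07 × 1713/180 = 1580.4 V.
Secondary of T₃: V = 1580.4 × 785/737 = 1683.3 V.
I_load = 1683.3/1480 = 1.1374 A, so P_out = 1683.3 × 1.1374 = 1914.6 W.
All ideal ⇒ P_in = P_out, so I_supply = 1914.6/240 = 7.98 A.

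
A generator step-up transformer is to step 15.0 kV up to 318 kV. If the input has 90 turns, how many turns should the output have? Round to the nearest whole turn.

N_out/N_in = V_out/V_in, so N_out = 90 × 318000/15000 = 1908.0 ≈ 1908 turns.

N_out = 1908 turns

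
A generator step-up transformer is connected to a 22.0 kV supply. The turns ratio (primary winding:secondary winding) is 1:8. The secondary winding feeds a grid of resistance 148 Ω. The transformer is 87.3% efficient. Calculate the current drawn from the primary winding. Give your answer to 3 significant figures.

I_p ≈ 10900 A

V_s = 22000 × 8/1 = 176000 V.
I_s = V_s/R = 176000/148 = 1189.2 A.
P_out = V_s I_s = 176000 × 1189.2 = 2.0930×10^8 W.
P_in = P_out/η = 2.0930×10^8/0.873 = 2.3974×10^8 W.
I_p = P_in/V_p = 2.3974×10^8/22000 = 10900 A.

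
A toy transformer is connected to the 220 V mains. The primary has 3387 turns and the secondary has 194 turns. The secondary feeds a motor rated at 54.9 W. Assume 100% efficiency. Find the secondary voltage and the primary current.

V_s ≈ 12.6 V, I_p ≈ 0.250 A

V_s = V_p × N_s/N_p = 220 × 194/3387 = 12.601 V.
I_s = P/V_s = 54.9/12.601 = 4.3568 A.
I_p = I_s × N_s/N_p = 4.3568 × 194/3387 = 0.250 A.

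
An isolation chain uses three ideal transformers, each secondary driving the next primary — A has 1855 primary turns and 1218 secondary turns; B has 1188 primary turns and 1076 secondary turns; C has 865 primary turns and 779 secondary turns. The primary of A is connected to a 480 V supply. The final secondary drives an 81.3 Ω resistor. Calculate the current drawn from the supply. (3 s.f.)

I_supply ≈ 1.69 A

After A: V = 480.00 × 1218/1855 = 315.17 V.
After B: V = 315.17 × 1076/1188 = 285.46 V.
After C: V = 285.46 × 779/865 = 257.08 V.
I_load = 257.08/81.3 = 3.1621 A, so P_out = 257.08 × 3.1621 = 812.89 W.
All ideal ⇒ P_in = P_out, so I_supply = 812.89/480 = 1.69 A.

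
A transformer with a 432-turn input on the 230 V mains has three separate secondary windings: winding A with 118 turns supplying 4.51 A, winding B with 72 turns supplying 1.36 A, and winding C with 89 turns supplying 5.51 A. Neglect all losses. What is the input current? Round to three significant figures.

V_A = 230 × 118/432 = 62.824 V; V_B = 230 × 72/432 = 38.333 V; V_C = 230 × 89/432 = 47.384 V.
P_out = V_A I_A + V_B I_B + V_C I_C = 62.824×4.51 + 38.333×1.36 + 47.384×5.51 = 283.34 + 52.133 + 261.09 = 596.56 W.
Ideal ⇒ P_in = P_out, so I_in = P_out/V_in = 596.56/230 = 2.59 A.

I_in ≈ 2.59 A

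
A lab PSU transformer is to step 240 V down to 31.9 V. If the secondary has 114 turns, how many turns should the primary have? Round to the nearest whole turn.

N_p = 858 turns

N_p/N_s = V_p/V_s, so N_p = 114 × 240/31.9 = 857.7 ≈ 858 turns.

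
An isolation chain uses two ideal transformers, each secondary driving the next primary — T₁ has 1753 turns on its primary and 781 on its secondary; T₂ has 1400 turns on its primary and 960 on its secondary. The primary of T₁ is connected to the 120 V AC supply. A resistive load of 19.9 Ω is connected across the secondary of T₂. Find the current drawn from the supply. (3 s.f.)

Secondary of T₁: V = 120.00 × 781/1753 = 53.463 V.
Secondary of T₂: V = 53.463 × 960/1400 = 36.660 V.
I_load = 36.660/19.9 = 1.8422 A, so P_out = 36.660 × 1.8422 = 67.536 W.
All ideal ⇒ P_in = P_out, so I_supply = 67.536/120 = 0.563 A.

I_supply ≈ 0.563 A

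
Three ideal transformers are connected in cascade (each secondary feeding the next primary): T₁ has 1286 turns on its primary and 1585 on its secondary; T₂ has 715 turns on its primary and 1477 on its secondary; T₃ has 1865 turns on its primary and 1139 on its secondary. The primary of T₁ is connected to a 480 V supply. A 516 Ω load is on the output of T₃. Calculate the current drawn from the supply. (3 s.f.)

I_supply ≈ 2.25 A

Secondary of T₁: V = 480.00 × 1585/1286 = 591.60 V.
Secondary of T₂: V = 591.60 × 1477/715 = 1222.1 V.
Secondary of T₃: V = 1222.1 × 1139/1865 = 746.36 V.
I_load = 746.36/516 = 1.4464 A, so P_out = 746.36 × 1.4464 = 1079.6 W.
All ideal ⇒ P_in = P_out, so I_supply = 1079.6/480 = 2.25 A.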